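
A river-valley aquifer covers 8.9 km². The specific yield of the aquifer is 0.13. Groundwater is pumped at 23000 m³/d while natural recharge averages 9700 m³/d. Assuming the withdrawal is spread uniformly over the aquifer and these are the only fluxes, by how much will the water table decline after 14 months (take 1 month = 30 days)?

Δh ≈ 4.83 m

A = 8.9 km² = 8.9 × 10^6 m²
Net abstraction = 23000 − 9700 = 13300 m³/d
t = 14 months = 420 d
ΔV = Q × t = 13300 m³/d × 420 d = 5.586 × 10^6 m³
Δh = ΔV / (Sy × A) = 5.586 × 10^6 / (0.13 × 8.9 × 10^6) = 4.828 m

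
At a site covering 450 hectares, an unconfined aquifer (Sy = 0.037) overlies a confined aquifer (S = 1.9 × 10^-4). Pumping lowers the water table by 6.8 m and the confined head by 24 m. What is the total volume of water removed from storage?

A = 450 hectares = 4.5 × 10^6 m²
Unconfined: ΔV_u = Sy × A × Δh_u = 0.037 × 4.5 × 10^6 × 6.8 = 1.132 × 10^6 m³
Confined: ΔV_c = S × A × Δh_c = 1.9 × 10^-4 × 4.5 × 10^6 × 24 = 20520 m³
Total ΔV = 1.132 × 10^6 + 20520 = 1.153 × 10^6 m³

ΔV ≈ 1.15 × 10^6 m³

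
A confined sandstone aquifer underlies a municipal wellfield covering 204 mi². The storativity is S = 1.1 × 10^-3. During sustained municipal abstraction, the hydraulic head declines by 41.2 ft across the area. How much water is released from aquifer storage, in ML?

ΔV ≈ 7300 ML

A = 204 mi² = 5.284 × 10^8 m²
Δh = 41.2 ft = 12.56 m
ΔV = S × A × Δh = 0.0011 × 5.284 × 10^8 m² × 12.56 m = 7.298 × 10^6 m³
ΔV = 7.298 × 10^6 m³ = 7298 ML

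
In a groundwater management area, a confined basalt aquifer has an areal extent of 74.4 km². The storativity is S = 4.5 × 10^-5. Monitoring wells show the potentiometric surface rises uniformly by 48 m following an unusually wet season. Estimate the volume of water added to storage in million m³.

A = 74.4 km² = 7.44 × 10^7 m²
ΔV = S × A × Δh = 4.5 × 10^-5 × 7.44 × 10^7 m² × 48 m = 1.607 × 10^5 m³
ΔV = 1.607 × 10^5 m³ = 0.1607 million m³

ΔV ≈ 0.161 million m³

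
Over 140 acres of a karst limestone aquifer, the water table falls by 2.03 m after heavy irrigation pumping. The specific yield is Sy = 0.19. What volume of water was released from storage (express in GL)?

ΔV ≈ 0.219 GL

A = 140 acres = 5.666 × 10^5 m²
ΔV = Sy × A × Δh = 0.19 × 5.666 × 10^5 m² × 2.03 m = 2.185 × 10^5 m³
ΔV = 2.185 × 10^5 m³ = 0.2185 GL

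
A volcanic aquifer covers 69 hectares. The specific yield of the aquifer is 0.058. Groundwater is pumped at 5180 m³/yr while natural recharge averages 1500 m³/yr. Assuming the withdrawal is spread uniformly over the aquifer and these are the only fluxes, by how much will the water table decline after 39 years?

A = 69 hectares = 6.9 × 10^5 m²
Net abstraction = 5180 − 1500 = 3680 m³/yr
Q_net = 3680 m³/yr = 10.08 m³/d
t = 39 years = 14240 d
ΔV = Q × t = 10.08 m³/d × 14240 d = 1.435 × 10^5 m³
Δh = ΔV / (Sy × A) = 1.435 × 10^5 / (0.058 × 6.9 × 10^5) = 3.586 m

Δh ≈ 3.59 m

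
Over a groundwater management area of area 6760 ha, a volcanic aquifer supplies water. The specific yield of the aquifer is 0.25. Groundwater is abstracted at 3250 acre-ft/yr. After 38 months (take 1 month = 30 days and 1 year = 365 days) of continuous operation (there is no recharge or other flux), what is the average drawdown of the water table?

A = 6760 ha = 6.76 × 10^7 m²
Q = 3250 acre-ft/yr = 10980 m³/d
t = 38 months = 1140 d
ΔV = Q × t = 10980 m³/d × 1140 d = 1.252 × 10^7 m³
Δh = ΔV / (Sy × A) = 1.252 × 10^7 / (0.25 × 6.76 × 10^7) = 0.7409 m

Δh ≈ 0.741 m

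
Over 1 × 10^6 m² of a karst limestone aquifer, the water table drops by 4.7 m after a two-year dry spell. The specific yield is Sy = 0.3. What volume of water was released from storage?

ΔV = Sy × A × Δh = 0.3 × 1 × 10^6 m² × 4.7 m = 1.41 × 10^6 m³

ΔV ≈ 1.41 × 10^6 m³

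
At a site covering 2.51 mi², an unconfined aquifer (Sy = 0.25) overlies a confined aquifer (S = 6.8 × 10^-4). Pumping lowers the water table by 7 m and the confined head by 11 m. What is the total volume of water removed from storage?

A = 2.51 mi² = 6.501 × 10^6 m²
Unconfined: ΔV_u = Sy × A × Δh_u = 0.25 × 6.501 × 10^6 × 7 = 1.138 × 10^7 m³
Confined: ΔV_c = S × A × Δh_c = 6.8 × 10^-4 × 6.501 × 10^6 × 11 = 48630 m³
Total ΔV = 1.138 × 10^7 + 48630 = 1.143 × 10^7 m³

ΔV ≈ 1.14 × 10^7 m³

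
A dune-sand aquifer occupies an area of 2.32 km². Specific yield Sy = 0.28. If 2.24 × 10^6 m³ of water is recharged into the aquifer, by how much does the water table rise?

A = 2.32 km² = 2.32 × 10^6 m²
Δh = ΔV / (Sy × A) = 2.24 × 10^6 m³ / (0.28 × 2.32 × 10^6 m²) = 3.448 m

Δh ≈ 3.45 m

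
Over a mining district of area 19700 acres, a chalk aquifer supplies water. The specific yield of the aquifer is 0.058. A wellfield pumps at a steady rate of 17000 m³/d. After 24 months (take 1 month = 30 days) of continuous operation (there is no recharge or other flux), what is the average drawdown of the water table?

A = 19700 acres = 7.972 × 10^7 m²
t = 24 months = 720 d
ΔV = Q × t = 17000 m³/d × 720 d = 1.224 × 10^7 m³
Δh = ΔV / (Sy × A) = 1.224 × 10^7 / (0.058 × 7.972 × 10^7) = 2.647 m

Δh ≈ 2.65 m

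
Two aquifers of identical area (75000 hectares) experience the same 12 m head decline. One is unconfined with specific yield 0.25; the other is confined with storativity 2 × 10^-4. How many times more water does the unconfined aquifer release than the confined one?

ΔV_u / ΔV_c ≈ 1250

A = 75000 hectares = 7.5 × 10^8 m²
Unconfined: ΔV_u = Sy × A × Δh = 0.25 × 7.5 × 10^8 × 12 = 2.25 × 10^9 m³
Confined: ΔV_c = S × A × Δh = 2 × 10^-4 × 7.5 × 10^8 × 12 = 1.8 × 10^6 m³
Ratio = ΔV_u / ΔV_c = Sy / S = 0.25 / 2 × 10^-4 = 1250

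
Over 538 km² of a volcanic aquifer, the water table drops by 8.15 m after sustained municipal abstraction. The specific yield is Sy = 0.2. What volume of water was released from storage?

ΔV ≈ 8.77 × 10^8 m³

A = 538 km² = 5.38 × 10^8 m²
ΔV = Sy × A × Δh = 0.2 × 5.38 × 10^8 m² × 8.15 m = 8.769 × 10^8 m³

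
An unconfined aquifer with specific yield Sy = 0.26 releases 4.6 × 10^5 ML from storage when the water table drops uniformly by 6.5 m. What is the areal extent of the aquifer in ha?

ΔV = 4.6 × 10^5 ML = 4.6 × 10^8 m³
A = ΔV / (Sy × Δh) = 4.6 × 10^8 / (0.26 × 6.5) = 2.722 × 10^8 m²
A = 2.722 × 10^8 m² = 27220 ha

A ≈ 27200 ha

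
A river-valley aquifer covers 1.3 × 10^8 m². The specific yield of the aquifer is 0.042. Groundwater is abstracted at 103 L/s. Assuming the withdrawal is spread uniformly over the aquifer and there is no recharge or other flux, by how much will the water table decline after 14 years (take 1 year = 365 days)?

Q = 103 L/s = 8899 m³/d
t = 14 years = 5110 d
ΔV = Q × t = 8899 m³/d × 5110 d = 4.547 × 10^7 m³
Δh = ΔV / (Sy × A) = 4.547 × 10^7 / (0.042 × 1.3 × 10^8) = 8.329 m

Δh ≈ 8.33 m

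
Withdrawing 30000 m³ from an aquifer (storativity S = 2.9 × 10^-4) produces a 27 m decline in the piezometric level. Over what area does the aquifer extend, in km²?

A = ΔV / (S × Δh) = 30000 / (2.9 × 10^-4 × 27) = 3.831 × 10^6 m²
A = 3.831 × 10^6 m² = 3.831 km²

A ≈ 3.83 km²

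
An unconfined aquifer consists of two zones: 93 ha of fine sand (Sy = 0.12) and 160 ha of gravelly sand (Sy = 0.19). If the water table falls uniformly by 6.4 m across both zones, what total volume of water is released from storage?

ΔV ≈ 2.66 × 10^6 m³

A₁ = 93 ha = 9.3 × 10^5 m²; A₂ = 160 ha = 1.6 × 10^6 m²
ΔV₁ = 0.12 × 9.3 × 10^5 × 6.4 = 7.142 × 10^5 m³
ΔV₂ = 0.19 × 1.6 × 10^6 × 6.4 = 1.946 × 10^6 m³
ΔV = ΔV₁ + ΔV₂ = 2.66 × 10^6 m³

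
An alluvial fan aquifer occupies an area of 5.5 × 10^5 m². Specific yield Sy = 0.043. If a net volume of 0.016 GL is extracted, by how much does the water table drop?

Δh ≈ 0.677 m

ΔV = 0.016 GL = 16000 m³
Δh = ΔV / (Sy × A) = 16000 m³ / (0.043 × 5.5 × 10^5 m²) = 0.6765 m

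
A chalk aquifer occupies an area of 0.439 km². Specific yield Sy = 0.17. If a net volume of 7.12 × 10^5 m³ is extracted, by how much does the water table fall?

A = 0.439 km² = 4.39 × 10^5 m²
Δh = ΔV / (Sy × A) = 7.12 × 10^5 m³ / (0.17 × 4.39 × 10^5 m²) = 9.54 m

Δh ≈ 9.54 m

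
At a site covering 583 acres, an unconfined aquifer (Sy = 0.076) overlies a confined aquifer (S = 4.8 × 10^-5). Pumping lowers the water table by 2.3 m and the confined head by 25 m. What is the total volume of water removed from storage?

A = 583 acres = 2.359 × 10^6 m²
Unconfined: ΔV_u = Sy × A × Δh_u = 0.076 × 2.359 × 10^6 × 2.3 = 4.124 × 10^5 m³
Confined: ΔV_c = S × A × Δh_c = 4.8 × 10^-5 × 2.359 × 10^6 × 25 = 2831 m³
Total ΔV = 4.124 × 10^5 + 2831 = 4.152 × 10^5 m³

ΔV ≈ 4.15 × 10^5 m³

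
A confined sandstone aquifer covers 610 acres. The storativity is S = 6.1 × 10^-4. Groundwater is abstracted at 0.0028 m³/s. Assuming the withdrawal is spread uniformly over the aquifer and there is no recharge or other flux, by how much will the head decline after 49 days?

Δh ≈ 7.87 m

A = 610 acres = 2.469 × 10^6 m²
Q = 0.0028 m³/s = 241.9 m³/d
ΔV = Q × t = 241.9 m³/d × 49 d = 11850 m³
Δh = ΔV / (S × A) = 11850 / (6.1 × 10^-4 × 2.469 × 10^6) = 7.872 m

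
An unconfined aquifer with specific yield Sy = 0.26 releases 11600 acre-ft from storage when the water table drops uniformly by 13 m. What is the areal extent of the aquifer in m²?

ΔV = 11600 acre-ft = 1.431 × 10^7 m³
A = ΔV / (Sy × Δh) = 1.431 × 10^7 / (0.26 × 13) = 4.233 × 10^6 m²

A ≈ 4.23 × 10^6 m²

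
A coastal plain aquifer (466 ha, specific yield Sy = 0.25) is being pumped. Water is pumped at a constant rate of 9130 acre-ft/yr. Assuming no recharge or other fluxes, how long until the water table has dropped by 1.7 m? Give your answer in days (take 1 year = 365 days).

t ≈ 64.2 days

A = 466 ha = 4.66 × 10^6 m²
ΔV = Sy × A × Δh = 0.25 × 4.66 × 10^6 × 1.7 = 1.98 × 10^6 m³
Q = 9130 acre-ft/yr = 30850 m³/d
t = ΔV / Q = 1.98 × 10^6 m³ / 30850 m³/d = 64.19 d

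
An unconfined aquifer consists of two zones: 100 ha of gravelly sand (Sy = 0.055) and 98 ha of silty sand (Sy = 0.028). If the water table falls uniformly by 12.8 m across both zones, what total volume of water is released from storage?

ΔV ≈ 1.06 × 10^6 m³

A₁ = 100 ha = 1 × 10^6 m²; A₂ = 98 ha = 9.8 × 10^5 m²
ΔV₁ = 0.055 × 1 × 10^6 × 12.8 = 7.04 × 10^5 m³
ΔV₂ = 0.028 × 9.8 × 10^5 × 12.8 = 3.512 × 10^5 m³
ΔV = ΔV₁ + ΔV₂ = 1.055 × 10^6 m³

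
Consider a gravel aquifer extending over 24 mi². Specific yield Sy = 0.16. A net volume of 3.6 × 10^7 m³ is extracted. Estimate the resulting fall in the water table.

Δh ≈ 3.62 m

A = 24 mi² = 6.216 × 10^7 m²
Δh = ΔV / (Sy × A) = 3.6 × 10^7 m³ / (0.16 × 6.216 × 10^7 m²) = 3.62 m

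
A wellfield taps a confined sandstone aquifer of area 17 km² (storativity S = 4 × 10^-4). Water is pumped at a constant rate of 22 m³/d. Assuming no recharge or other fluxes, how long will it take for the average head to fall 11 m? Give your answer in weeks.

A = 17 km² = 1.7 × 10^7 m²
ΔV = S × A × Δh = 4 × 10^-4 × 1.7 × 10^7 × 11 = 74800 m³
t = ΔV / Q = 74800 m³ / 22 m³/d = 3400 d
t = 3400 d ≈ 485.7 weeks

t ≈ 486 weeks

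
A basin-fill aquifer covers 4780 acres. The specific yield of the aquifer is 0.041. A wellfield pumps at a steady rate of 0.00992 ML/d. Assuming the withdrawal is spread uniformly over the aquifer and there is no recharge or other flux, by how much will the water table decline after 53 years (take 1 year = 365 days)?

A = 4780 acres = 1.934 × 10^7 m²
Q = 0.00992 ML/d = 9.92 m³/d
t = 53 years = 19340 d
ΔV = Q × t = 9.92 m³/d × 19340 d = 1.919 × 10^5 m³
Δh = ΔV / (Sy × A) = 1.919 × 10^5 / (0.041 × 1.934 × 10^7) = 0.242 m

Δh ≈ 0.242 m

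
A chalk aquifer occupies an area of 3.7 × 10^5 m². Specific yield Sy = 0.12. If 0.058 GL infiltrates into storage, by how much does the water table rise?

ΔV = 0.058 GL = 58000 m³
Δh = ΔV / (Sy × A) = 58000 m³ / (0.12 × 3.7 × 10^5 m²) = 1.306 m

Δh ≈ 1.31 m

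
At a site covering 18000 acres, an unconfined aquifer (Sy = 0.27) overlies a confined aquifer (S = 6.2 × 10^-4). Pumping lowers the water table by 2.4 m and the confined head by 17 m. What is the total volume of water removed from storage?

A = 18000 acres = 7.284 × 10^7 m²
Unconfined: ΔV_u = Sy × A × Δh_u = 0.27 × 7.284 × 10^7 × 2.4 = 4.72 × 10^7 m³
Confined: ΔV_c = S × A × Δh_c = 6.2 × 10^-4 × 7.284 × 10^7 × 17 = 7.678 × 10^5 m³
Total ΔV = 4.72 × 10^7 + 7.678 × 10^5 = 4.797 × 10^7 m³

ΔV ≈ 4.8 × 10^7 m³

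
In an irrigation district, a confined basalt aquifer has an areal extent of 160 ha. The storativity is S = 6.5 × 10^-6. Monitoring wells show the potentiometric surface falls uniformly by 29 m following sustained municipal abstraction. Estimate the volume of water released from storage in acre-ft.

ΔV ≈ 0.245 acre-ft

A = 160 ha = 1.6 × 10^6 m²
ΔV = S × A × Δh = 6.5 × 10^-6 × 1.6 × 10^6 m² × 29 m = 301.6 m³
ΔV = 301.6 m³ = 0.2445 acre-ft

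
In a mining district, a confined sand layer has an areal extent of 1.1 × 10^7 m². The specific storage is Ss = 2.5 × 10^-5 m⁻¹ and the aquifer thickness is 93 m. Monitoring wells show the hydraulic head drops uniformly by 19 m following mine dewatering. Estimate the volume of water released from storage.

S = Ss × b = 2.5 × 10^-5 m⁻¹ × 93 m = 2.325 × 10^-3
ΔV = S × A × Δh = 0.002325 × 1.1 × 10^7 m² × 19 m = 4.859 × 10^5 m³

ΔV ≈ 4.86 × 10^5 m³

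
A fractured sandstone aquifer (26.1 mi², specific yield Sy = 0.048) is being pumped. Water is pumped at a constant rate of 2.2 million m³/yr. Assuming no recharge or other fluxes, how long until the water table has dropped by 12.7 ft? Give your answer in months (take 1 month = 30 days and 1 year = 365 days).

A = 26.1 mi² = 6.76 × 10^7 m²
Δh = 12.7 ft = 3.871 m
ΔV = Sy × A × Δh = 0.048 × 6.76 × 10^7 × 3.871 = 1.256 × 10^7 m³
Q = 2.2 million m³/yr = 6027 m³/d
t = ΔV / Q = 1.256 × 10^7 m³ / 6027 m³/d = 2084 d
t = 2084 d ≈ 69.46 months

t ≈ 69.5 months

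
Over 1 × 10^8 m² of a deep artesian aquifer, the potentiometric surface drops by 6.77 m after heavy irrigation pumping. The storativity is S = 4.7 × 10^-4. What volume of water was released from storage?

ΔV = S × A × Δh = 4.7 × 10^-4 × 1 × 10^8 m² × 6.77 m = 3.182 × 10^5 m³

ΔV ≈ 3.18 × 10^5 m³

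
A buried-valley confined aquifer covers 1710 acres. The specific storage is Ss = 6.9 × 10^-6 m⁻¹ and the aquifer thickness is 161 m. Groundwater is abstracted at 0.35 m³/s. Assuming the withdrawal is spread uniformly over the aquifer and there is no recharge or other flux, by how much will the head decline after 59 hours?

Δh ≈ 9.67 m

S = Ss × b = 6.9 × 10^-6 m⁻¹ × 161 m = 1.111 × 10^-3
A = 1710 acres = 6.92 × 10^6 m²
Q = 0.35 m³/s = 30240 m³/d
t = 59 hours = 2.458 d
ΔV = Q × t = 30240 m³/d × 2.458 d = 74340 m³
Δh = ΔV / (S × A) = 74340 / (0.001111 × 6.92 × 10^6) = 9.67 m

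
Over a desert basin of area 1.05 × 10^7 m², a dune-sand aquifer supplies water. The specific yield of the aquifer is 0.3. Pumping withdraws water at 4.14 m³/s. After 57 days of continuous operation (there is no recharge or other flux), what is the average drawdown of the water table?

Q = 4.14 m³/s = 3.577 × 10^5 m³/d
ΔV = Q × t = 3.577 × 10^5 m³/d × 57 d = 2.039 × 10^7 m³
Δh = ΔV / (Sy × A) = 2.039 × 10^7 / (0.3 × 1.05 × 10^7) = 6.473 m

Δh ≈ 6.47 m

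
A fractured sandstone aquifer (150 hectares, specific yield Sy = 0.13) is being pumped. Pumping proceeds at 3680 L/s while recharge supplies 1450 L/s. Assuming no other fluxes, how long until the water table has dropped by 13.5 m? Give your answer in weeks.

t ≈ 1.95 weeks

A = 150 hectares = 1.5 × 10^6 m²
ΔV = Sy × A × Δh = 0.13 × 1.5 × 10^6 × 13.5 = 2.632 × 10^6 m³
Net withdrawal = 3680 − 1450 = 2230 L/s = 1.927 × 10^5 m³/d
t = ΔV / Q = 2.632 × 10^6 m³ / 1.927 × 10^5 m³/d = 13.66 d
t = 13.66 d ≈ 1.952 weeks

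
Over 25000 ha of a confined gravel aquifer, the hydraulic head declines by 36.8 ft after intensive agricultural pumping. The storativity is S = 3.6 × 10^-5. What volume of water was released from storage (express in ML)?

ΔV ≈ 101 ML

A = 25000 ha = 2.5 × 10^8 m²
Δh = 36.8 ft = 11.22 m
ΔV = S × A × Δh = 3.6 × 10^-5 × 2.5 × 10^8 m² × 11.22 m = 1.009 × 10^5 m³
ΔV = 1.009 × 10^5 m³ = 100.9 ML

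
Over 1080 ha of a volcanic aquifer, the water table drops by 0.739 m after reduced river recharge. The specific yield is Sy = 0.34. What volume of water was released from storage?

ΔV ≈ 2.71 × 10^6 m³

A = 1080 ha = 1.08 × 10^7 m²
ΔV = Sy × A × Δh = 0.34 × 1.08 × 10^7 m² × 0.739 m = 2.714 × 10^6 m³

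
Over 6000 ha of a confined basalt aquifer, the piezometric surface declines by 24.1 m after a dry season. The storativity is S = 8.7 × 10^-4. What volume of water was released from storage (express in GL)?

ΔV ≈ 1.26 GL

A = 6000 ha = 6 × 10^7 m²
ΔV = S × A × Δh = 8.7 × 10^-4 × 6 × 10^7 m² × 24.1 m = 1.258 × 10^6 m³
ΔV = 1.258 × 10^6 m³ = 1.258 GL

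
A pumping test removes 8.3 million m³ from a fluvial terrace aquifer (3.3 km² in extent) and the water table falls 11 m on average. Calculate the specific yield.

A = 3.3 km² = 3.3 × 10^6 m²
ΔV = 8.3 million m³ = 8.3 × 10^6 m³
Sy = ΔV / (A × Δh) = 8.3 × 10^6 m³ / (3.3 × 10^6 m² × 11 m) = 0.2287

Sy ≈ 0.23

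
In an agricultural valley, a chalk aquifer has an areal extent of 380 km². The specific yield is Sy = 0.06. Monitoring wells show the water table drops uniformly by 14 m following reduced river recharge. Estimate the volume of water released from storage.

A = 380 km² = 3.8 × 10^8 m²
ΔV = Sy × A × Δh = 0.06 × 3.8 × 10^8 m² × 14 m = 3.192 × 10^8 m³

ΔV ≈ 3.19 × 10^8 m³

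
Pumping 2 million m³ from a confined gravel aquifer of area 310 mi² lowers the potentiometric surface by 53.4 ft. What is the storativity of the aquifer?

S ≈ 1.5 × 10^-4

A = 310 mi² = 8.029 × 10^8 m²
Δh = 53.4 ft = 16.28 m
ΔV = 2 million m³ = 2 × 10^6 m³
S = ΔV / (A × Δh) = 2 × 10^6 m³ / (8.029 × 10^8 m² × 16.28 m) = 1.53 × 10^-4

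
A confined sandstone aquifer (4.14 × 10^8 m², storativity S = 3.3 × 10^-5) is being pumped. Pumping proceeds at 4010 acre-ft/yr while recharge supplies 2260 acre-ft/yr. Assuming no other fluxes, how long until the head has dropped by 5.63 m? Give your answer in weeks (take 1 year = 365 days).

t ≈ 1.86 weeks

ΔV = S × A × Δh = 3.3 × 10^-5 × 4.14 × 10^8 × 5.63 = 76920 m³
Net withdrawal = 4010 − 2260 = 1750 acre-ft/yr = 5914 m³/d
t = ΔV / Q = 76920 m³ / 5914 m³/d = 13.01 d
t = 13.01 d ≈ 1.858 weeks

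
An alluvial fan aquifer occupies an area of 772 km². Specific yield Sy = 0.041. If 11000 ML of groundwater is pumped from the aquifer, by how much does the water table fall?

A = 772 km² = 7.72 × 10^8 m²
ΔV = 11000 ML = 1.1 × 10^7 m³
Δh = ΔV / (Sy × A) = 1.1 × 10^7 m³ / (0.041 × 7.72 × 10^8 m²) = 0.3475 m

Δh ≈ 0.348 m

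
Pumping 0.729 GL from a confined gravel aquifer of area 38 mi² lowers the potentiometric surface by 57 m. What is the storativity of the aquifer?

S ≈ 1.3 × 10^-4

A = 38 mi² = 9.842 × 10^7 m²
ΔV = 0.729 GL = 7.29 × 10^5 m³
S = ΔV / (A × Δh) = 7.29 × 10^5 m³ / (9.842 × 10^7 m² × 57 m) = 1.299 × 10^-4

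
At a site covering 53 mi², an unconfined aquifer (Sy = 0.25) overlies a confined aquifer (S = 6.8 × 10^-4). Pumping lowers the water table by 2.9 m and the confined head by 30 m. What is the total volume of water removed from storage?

ΔV ≈ 1.02 × 10^8 m³

A = 53 mi² = 1.373 × 10^8 m²
Unconfined: ΔV_u = Sy × A × Δh_u = 0.25 × 1.373 × 10^8 × 2.9 = 9.952 × 10^7 m³
Confined: ΔV_c = S × A × Δh_c = 6.8 × 10^-4 × 1.373 × 10^8 × 30 = 2.8 × 10^6 m³
Total ΔV = 9.952 × 10^7 + 2.8 × 10^6 = 1.023 × 10^8 m³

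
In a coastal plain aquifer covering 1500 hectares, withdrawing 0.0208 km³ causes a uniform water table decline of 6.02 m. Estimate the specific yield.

Sy ≈ 0.23

A = 1500 hectares = 1.5 × 10^7 m²
ΔV = 0.0208 km³ = 2.08 × 10^7 m³
Sy = ΔV / (A × Δh) = 2.08 × 10^7 m³ / (1.5 × 10^7 m² × 6.02 m) = 0.2303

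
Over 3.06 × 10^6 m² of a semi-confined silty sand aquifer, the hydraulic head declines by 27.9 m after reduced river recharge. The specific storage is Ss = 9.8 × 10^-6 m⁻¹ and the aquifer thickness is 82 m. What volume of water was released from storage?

S = Ss × b = 9.8 × 10^-6 m⁻¹ × 82 m = 8.036 × 10^-4
ΔV = S × A × Δh = 8.036 × 10^-4 × 3.06 × 10^6 m² × 27.9 m = 68610 m³

ΔV ≈ 68600 m³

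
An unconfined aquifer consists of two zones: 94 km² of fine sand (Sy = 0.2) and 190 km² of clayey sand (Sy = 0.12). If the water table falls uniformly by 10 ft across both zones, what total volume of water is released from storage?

A₁ = 94 km² = 9.4 × 10^7 m²; A₂ = 190 km² = 1.9 × 10^8 m²
Δh = 10 ft = 3.048 m
ΔV₁ = 0.2 × 9.4 × 10^7 × 3.048 = 5.73 × 10^7 m³
ΔV₂ = 0.12 × 1.9 × 10^8 × 3.048 = 6.949 × 10^7 m³
ΔV = ΔV₁ + ΔV₂ = 1.268 × 10^8 m³

ΔV ≈ 1.27 × 10^8 m³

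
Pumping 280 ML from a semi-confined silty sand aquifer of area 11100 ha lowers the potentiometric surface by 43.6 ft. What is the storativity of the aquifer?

S ≈ 1.9 × 10^-4

A = 11100 ha = 1.11 × 10^8 m²
Δh = 43.6 ft = 13.29 m
ΔV = 280 ML = 2.8 × 10^5 m³
S = ΔV / (A × Δh) = 2.8 × 10^5 m³ / (1.11 × 10^8 m² × 13.29 m) = 1.898 × 10^-4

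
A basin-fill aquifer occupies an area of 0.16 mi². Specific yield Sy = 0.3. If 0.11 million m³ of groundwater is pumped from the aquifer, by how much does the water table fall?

A = 0.16 mi² = 4.144 × 10^5 m²
ΔV = 0.11 million m³ = 1.1 × 10^5 m³
Δh = ΔV / (Sy × A) = 1.1 × 10^5 m³ / (0.3 × 4.144 × 10^5 m²) = 0.8848 m

Δh ≈ 0.885 m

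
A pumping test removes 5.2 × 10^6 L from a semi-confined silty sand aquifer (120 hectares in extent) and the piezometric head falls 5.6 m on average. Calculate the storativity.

S ≈ 7.7 × 10^-4

A = 120 hectares = 1.2 × 10^6 m²
ΔV = 5.2 × 10^6 L = 5200 m³
S = ΔV / (A × Δh) = 5200 m³ / (1.2 × 10^6 m² × 5.6 m) = 7.738 × 10^-4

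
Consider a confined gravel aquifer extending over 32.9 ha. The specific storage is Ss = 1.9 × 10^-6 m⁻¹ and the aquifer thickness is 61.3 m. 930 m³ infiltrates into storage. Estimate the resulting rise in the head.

S = Ss × b = 1.9 × 10^-6 m⁻¹ × 61.3 m = 1.165 × 10^-4
A = 32.9 ha = 3.29 × 10^5 m²
Δh = ΔV / (S × A) = 930 m³ / (1.165 × 10^-4 × 3.29 × 10^5 m²) = 24.27 m

Δh ≈ 24.3 m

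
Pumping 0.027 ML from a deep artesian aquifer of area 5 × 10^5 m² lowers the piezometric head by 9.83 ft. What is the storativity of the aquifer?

S ≈ 1.8 × 10^-5

Δh = 9.83 ft = 2.996 m
ΔV = 0.027 ML = 27 m³
S = ΔV / (A × Δh) = 27 m³ / (5 × 10^5 m² × 2.996 m) = 1.802 × 10^-5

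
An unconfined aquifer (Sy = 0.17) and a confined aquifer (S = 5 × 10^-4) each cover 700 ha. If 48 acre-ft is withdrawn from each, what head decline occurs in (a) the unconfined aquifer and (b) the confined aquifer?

Δh_u ≈ 0.0498 m; Δh_c ≈ 16.9 m

A = 700 ha = 7 × 10^6 m²
ΔV = 48 acre-ft = 59210 m³
Unconfined: Δh_u = ΔV/(Sy·A) = 59210/(0.17 × 7 × 10^6) = 0.04975 m
Confined: Δh_c = ΔV/(S·A) = 59210/(5 × 10^-4 × 7 × 10^6) = 16.92 m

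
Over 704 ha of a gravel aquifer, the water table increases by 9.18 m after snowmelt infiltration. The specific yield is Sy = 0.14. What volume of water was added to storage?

A = 704 ha = 7.04 × 10^6 m²
ΔV = Sy × A × Δh = 0.14 × 7.04 × 10^6 m² × 9.18 m = 9.048 × 10^6 m³

ΔV ≈ 9.05 × 10^6 m³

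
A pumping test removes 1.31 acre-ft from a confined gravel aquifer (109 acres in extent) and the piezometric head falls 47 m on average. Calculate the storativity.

S ≈ 7.8 × 10^-5

A = 109 acres = 4.411 × 10^5 m²
ΔV = 1.31 acre-ft = 1616 m³
S = ΔV / (A × Δh) = 1616 m³ / (4.411 × 10^5 m² × 47 m) = 7.794 × 10^-5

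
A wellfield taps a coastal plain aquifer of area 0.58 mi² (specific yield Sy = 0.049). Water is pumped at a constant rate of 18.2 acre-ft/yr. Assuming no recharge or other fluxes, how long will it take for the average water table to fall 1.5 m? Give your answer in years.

t ≈ 4.92 years

A = 0.58 mi² = 1.502 × 10^6 m²
ΔV = Sy × A × Δh = 0.049 × 1.502 × 10^6 × 1.5 = 1.104 × 10^5 m³
Q = 18.2 acre-ft/yr = 61.51 m³/d
t = ΔV / Q = 1.104 × 10^5 m³ / 61.51 m³/d = 1795 d
t = 1795 d ≈ 4.918 years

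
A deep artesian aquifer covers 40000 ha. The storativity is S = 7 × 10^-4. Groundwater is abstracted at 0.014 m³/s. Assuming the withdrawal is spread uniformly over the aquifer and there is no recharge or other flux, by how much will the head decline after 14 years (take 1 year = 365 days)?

Δh ≈ 22.1 m

A = 40000 ha = 4 × 10^8 m²
Q = 0.014 m³/s = 1210 m³/d
t = 14 years = 5110 d
ΔV = Q × t = 1210 m³/d × 5110 d = 6.181 × 10^6 m³
Δh = ΔV / (S × A) = 6.181 × 10^6 / (7 × 10^-4 × 4 × 10^8) = 22.08 m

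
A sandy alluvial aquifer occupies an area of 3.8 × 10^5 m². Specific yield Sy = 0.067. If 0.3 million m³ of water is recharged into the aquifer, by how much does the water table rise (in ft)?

ΔV = 0.3 million m³ = 3 × 10^5 m³
Δh = ΔV / (Sy × A) = 3 × 10^5 m³ / (0.067 × 3.8 × 10^5 m²) = 11.78 m
Δh = 11.78 m = 38.66 ft

Δh ≈ 38.7 ft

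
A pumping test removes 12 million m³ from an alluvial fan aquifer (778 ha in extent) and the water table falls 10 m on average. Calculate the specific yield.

A = 778 ha = 7.78 × 10^6 m²
ΔV = 12 million m³ = 1.2 × 10^7 m³
Sy = ΔV / (A × Δh) = 1.2 × 10^7 m³ / (7.78 × 10^6 m² × 10 m) = 0.1542

Sy ≈ 0.15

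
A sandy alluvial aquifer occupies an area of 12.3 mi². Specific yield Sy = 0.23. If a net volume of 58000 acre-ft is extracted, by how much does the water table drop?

A = 12.3 mi² = 3.186 × 10^7 m²
ΔV = 58000 acre-ft = 7.154 × 10^7 m³
Δh = ΔV / (Sy × A) = 7.154 × 10^7 m³ / (0.23 × 3.186 × 10^7 m²) = 9.764 m

Δh ≈ 9.76 m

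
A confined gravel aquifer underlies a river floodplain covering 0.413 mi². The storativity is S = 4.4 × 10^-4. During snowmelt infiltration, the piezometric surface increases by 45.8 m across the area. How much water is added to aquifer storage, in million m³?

ΔV ≈ 0.0216 million m³

A = 0.413 mi² = 1.07 × 10^6 m²
ΔV = S × A × Δh = 4.4 × 10^-4 × 1.07 × 10^6 m² × 45.8 m = 21560 m³
ΔV = 21560 m³ = 0.02156 million m³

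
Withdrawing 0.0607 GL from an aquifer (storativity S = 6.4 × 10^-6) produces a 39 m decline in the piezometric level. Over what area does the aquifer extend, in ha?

ΔV = 0.0607 GL = 60700 m³
A = ΔV / (S × Δh) = 60700 / (6.4 × 10^-6 × 39) = 2.432 × 10^8 m²
A = 2.432 × 10^8 m² = 24320 ha

A ≈ 24300 ha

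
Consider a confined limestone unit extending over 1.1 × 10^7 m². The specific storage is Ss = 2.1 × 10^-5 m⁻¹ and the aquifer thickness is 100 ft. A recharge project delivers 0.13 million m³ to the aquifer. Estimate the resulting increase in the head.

Δh ≈ 18.5 m

b = 100 ft = 30.48 m
S = Ss × b = 2.1 × 10^-5 m⁻¹ × 30.48 m = 6.401 × 10^-4
ΔV = 0.13 million m³ = 1.3 × 10^5 m³
Δh = ΔV / (S × A) = 1.3 × 10^5 m³ / (6.401 × 10^-4 × 1.1 × 10^7 m²) = 18.46 m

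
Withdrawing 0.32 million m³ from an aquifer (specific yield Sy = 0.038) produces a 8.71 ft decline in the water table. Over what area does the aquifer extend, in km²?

A ≈ 3.17 km²

Δh = 8.71 ft = 2.655 m
ΔV = 0.32 million m³ = 3.2 × 10^5 m³
A = ΔV / (Sy × Δh) = 3.2 × 10^5 / (0.038 × 2.655) = 3.172 × 10^6 m²
A = 3.172 × 10^6 m² = 3.172 km²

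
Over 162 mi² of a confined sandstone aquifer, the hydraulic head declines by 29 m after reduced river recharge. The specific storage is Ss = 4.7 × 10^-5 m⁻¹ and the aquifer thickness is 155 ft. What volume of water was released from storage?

b = 155 ft = 47.24 m
S = Ss × b = 4.7 × 10^-5 m⁻¹ × 47.24 m = 2.22 × 10^-3
A = 162 mi² = 4.196 × 10^8 m²
ΔV = S × A × Δh = 0.00222 × 4.196 × 10^8 m² × 29 m = 2.702 × 10^7 m³

ΔV ≈ 2.7 × 10^7 m³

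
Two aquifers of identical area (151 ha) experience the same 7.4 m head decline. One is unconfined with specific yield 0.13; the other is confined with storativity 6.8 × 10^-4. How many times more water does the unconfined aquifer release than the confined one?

A = 151 ha = 1.51 × 10^6 m²
Unconfined: ΔV_u = Sy × A × Δh = 0.13 × 1.51 × 10^6 × 7.4 = 1.453 × 10^6 m³
Confined: ΔV_c = S × A × Δh = 6.8 × 10^-4 × 1.51 × 10^6 × 7.4 = 7598 m³
Ratio = ΔV_u / ΔV_c = Sy / S = 0.13 / 6.8 × 10^-4 = 191.2

ΔV_u / ΔV_c ≈ 191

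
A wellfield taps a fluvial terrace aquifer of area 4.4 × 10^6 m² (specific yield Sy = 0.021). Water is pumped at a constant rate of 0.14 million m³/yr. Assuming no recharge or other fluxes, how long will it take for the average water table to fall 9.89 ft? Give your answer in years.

Δh = 9.89 ft = 3.014 m
ΔV = Sy × A × Δh = 0.021 × 4.4 × 10^6 × 3.014 = 2.785 × 10^5 m³
Q = 0.14 million m³/yr = 383.6 m³/d
t = ΔV / Q = 2.785 × 10^5 m³ / 383.6 m³/d = 726.2 d
t = 726.2 d ≈ 1.99 years

t ≈ 1.99 years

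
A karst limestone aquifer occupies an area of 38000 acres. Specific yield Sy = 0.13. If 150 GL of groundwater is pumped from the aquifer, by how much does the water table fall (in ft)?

Δh ≈ 24.6 ft

A = 38000 acres = 1.538 × 10^8 m²
ΔV = 150 GL = 1.5 × 10^8 m³
Δh = ΔV / (Sy × A) = 1.5 × 10^8 m³ / (0.13 × 1.538 × 10^8 m²) = 7.503 m
Δh = 7.503 m = 24.62 ft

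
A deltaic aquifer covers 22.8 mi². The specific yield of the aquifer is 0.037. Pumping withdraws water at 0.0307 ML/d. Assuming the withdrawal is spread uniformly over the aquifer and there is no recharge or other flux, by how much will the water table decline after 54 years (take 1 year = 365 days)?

Δh ≈ 0.277 m

A = 22.8 mi² = 5.905 × 10^7 m²
Q = 0.0307 ML/d = 30.7 m³/d
t = 54 years = 19710 d
ΔV = Q × t = 30.7 m³/d × 19710 d = 6.051 × 10^5 m³
Δh = ΔV / (Sy × A) = 6.051 × 10^5 / (0.037 × 5.905 × 10^7) = 0.2769 m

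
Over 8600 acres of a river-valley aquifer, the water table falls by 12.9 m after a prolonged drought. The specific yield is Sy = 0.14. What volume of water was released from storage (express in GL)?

ΔV ≈ 62.9 GL

A = 8600 acres = 3.48 × 10^7 m²
ΔV = Sy × A × Δh = 0.14 × 3.48 × 10^7 m² × 12.9 m = 6.285 × 10^7 m³
ΔV = 6.285 × 10^7 m³ = 62.85 GL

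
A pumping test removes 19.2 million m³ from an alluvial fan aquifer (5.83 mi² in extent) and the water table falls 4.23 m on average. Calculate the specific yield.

A = 5.83 mi² = 1.51 × 10^7 m²
ΔV = 19.2 million m³ = 1.92 × 10^7 m³
Sy = ΔV / (A × Δh) = 1.92 × 10^7 m³ / (1.51 × 10^7 m² × 4.23 m) = 0.3006

Sy ≈ 0.3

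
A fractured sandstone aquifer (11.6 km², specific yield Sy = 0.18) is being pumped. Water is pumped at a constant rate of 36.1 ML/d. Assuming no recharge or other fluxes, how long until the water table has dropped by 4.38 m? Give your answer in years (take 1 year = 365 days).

t ≈ 0.694 years

A = 11.6 km² = 1.16 × 10^7 m²
ΔV = Sy × A × Δh = 0.18 × 1.16 × 10^7 × 4.38 = 9.145 × 10^6 m³
Q = 36.1 ML/d = 36100 m³/d
t = ΔV / Q = 9.145 × 10^6 m³ / 36100 m³/d = 253.3 d
t = 253.3 d ≈ 0.6941 years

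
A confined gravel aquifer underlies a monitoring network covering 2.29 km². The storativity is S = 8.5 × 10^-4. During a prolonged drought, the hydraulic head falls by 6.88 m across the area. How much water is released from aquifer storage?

ΔV ≈ 13400 m³

A = 2.29 km² = 2.29 × 10^6 m²
ΔV = S × A × Δh = 8.5 × 10^-4 × 2.29 × 10^6 m² × 6.88 m = 13390 m³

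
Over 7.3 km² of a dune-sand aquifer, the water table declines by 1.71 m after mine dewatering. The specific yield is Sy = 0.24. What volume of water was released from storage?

ΔV ≈ 3 × 10^6 m³

A = 7.3 km² = 7.3 × 10^6 m²
ΔV = Sy × A × Δh = 0.24 × 7.3 × 10^6 m² × 1.71 m = 2.996 × 10^6 m³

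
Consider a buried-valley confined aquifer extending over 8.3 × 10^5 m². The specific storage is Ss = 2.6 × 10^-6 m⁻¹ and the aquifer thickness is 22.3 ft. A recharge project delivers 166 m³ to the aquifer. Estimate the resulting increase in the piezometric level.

b = 22.3 ft = 6.797 m
S = Ss × b = 2.6 × 10^-6 m⁻¹ × 6.797 m = 1.767 × 10^-5
Δh = ΔV / (S × A) = 166 m³ / (1.767 × 10^-5 × 8.3 × 10^5 m²) = 11.32 m

Δh ≈ 11.3 m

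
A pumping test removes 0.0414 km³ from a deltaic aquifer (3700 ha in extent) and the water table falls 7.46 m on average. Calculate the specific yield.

Sy ≈ 0.15

A = 3700 ha = 3.7 × 10^7 m²
ΔV = 0.0414 km³ = 4.14 × 10^7 m³
Sy = ΔV / (A × Δh) = 4.14 × 10^7 m³ / (3.7 × 10^7 m² × 7.46 m) = 0.15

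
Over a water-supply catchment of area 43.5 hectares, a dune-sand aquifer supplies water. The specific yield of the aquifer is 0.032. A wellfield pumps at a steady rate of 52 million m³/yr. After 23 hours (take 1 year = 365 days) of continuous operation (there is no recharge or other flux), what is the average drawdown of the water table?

A = 43.5 hectares = 4.35 × 10^5 m²
Q = 52 million m³/yr = 1.425 × 10^5 m³/d
t = 23 hours = 0.9583 d
ΔV = Q × t = 1.425 × 10^5 m³/d × 0.9583 d = 1.365 × 10^5 m³
Δh = ΔV / (Sy × A) = 1.365 × 10^5 / (0.032 × 4.35 × 10^5) = 9.808 m

Δh ≈ 9.81 m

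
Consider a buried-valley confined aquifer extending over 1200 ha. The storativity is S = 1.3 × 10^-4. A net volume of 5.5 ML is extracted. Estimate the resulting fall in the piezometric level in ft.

A = 1200 ha = 1.2 × 10^7 m²
ΔV = 5.5 ML = 5500 m³
Δh = ΔV / (S × A) = 5500 m³ / (1.3 × 10^-4 × 1.2 × 10^7 m²) = 3.526 m
Δh = 3.526 m = 11.57 ft

Δh ≈ 11.6 ft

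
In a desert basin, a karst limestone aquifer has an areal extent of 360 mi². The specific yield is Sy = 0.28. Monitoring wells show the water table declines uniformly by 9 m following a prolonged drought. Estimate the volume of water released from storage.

ΔV ≈ 2.35 × 10^9 m³

A = 360 mi² = 9.324 × 10^8 m²
ΔV = Sy × A × Δh = 0.28 × 9.324 × 10^8 m² × 9 m = 2.35 × 10^9 m³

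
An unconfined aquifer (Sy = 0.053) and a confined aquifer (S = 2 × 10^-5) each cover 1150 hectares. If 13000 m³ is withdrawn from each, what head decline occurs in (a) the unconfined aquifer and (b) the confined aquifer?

Δh_u ≈ 0.0213 m; Δh_c ≈ 56.5 m

A = 1150 hectares = 1.15 × 10^7 m²
Unconfined: Δh_u = ΔV/(Sy·A) = 13000/(0.053 × 1.15 × 10^7) = 0.02133 m
Confined: Δh_c = ΔV/(S·A) = 13000/(2 × 10^-5 × 1.15 × 10^7) = 56.52 m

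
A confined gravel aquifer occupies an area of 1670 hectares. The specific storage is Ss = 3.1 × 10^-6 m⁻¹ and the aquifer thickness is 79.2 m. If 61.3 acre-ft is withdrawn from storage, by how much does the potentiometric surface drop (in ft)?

Δh ≈ 60.5 ft

S = Ss × b = 3.1 × 10^-6 m⁻¹ × 79.2 m = 2.455 × 10^-4
A = 1670 hectares = 1.67 × 10^7 m²
ΔV = 61.3 acre-ft = 75610 m³
Δh = ΔV / (S × A) = 75610 m³ / (2.455 × 10^-4 × 1.67 × 10^7 m²) = 18.44 m
Δh = 18.44 m = 60.5 ft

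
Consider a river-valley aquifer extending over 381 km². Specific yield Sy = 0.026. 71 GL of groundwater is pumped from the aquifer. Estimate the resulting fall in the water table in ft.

Δh ≈ 23.5 ft

A = 381 km² = 3.81 × 10^8 m²
ΔV = 71 GL = 7.1 × 10^7 m³
Δh = ΔV / (Sy × A) = 7.1 × 10^7 m³ / (0.026 × 3.81 × 10^8 m²) = 7.167 m
Δh = 7.167 m = 23.52 ft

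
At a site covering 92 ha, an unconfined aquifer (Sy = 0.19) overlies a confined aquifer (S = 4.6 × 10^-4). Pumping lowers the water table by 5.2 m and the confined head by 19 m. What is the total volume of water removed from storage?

ΔV ≈ 9.17 × 10^5 m³

A = 92 ha = 9.2 × 10^5 m²
Unconfined: ΔV_u = Sy × A × Δh_u = 0.19 × 9.2 × 10^5 × 5.2 = 9.09 × 10^5 m³
Confined: ΔV_c = S × A × Δh_c = 4.6 × 10^-4 × 9.2 × 10^5 × 19 = 8041 m³
Total ΔV = 9.09 × 10^5 + 8041 = 9.17 × 10^5 m³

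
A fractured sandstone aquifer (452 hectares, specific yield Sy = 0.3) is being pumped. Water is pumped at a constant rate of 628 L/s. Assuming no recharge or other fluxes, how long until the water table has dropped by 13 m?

t ≈ 325 days

A = 452 hectares = 4.52 × 10^6 m²
ΔV = Sy × A × Δh = 0.3 × 4.52 × 10^6 × 13 = 1.763 × 10^7 m³
Q = 628 L/s = 54260 m³/d
t = ΔV / Q = 1.763 × 10^7 m³ / 54260 m³/d = 324.9 d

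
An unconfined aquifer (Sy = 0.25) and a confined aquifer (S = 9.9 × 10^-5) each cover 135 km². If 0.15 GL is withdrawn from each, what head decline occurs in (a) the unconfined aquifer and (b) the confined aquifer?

A = 135 km² = 1.35 × 10^8 m²
ΔV = 0.15 GL = 1.5 × 10^5 m³
Unconfined: Δh_u = ΔV/(Sy·A) = 1.5 × 10^5/(0.25 × 1.35 × 10^8) = 0.004444 m
Confined: Δh_c = ΔV/(S·A) = 1.5 × 10^5/(9.9 × 10^-5 × 1.35 × 10^8) = 11.22 m

Δh_u ≈ 0.00444 m; Δh_c ≈ 11.2 m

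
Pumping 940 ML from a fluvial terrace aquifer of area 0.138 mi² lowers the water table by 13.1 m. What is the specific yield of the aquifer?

Sy ≈ 0.2

A = 0.138 mi² = 3.574 × 10^5 m²
ΔV = 940 ML = 9.4 × 10^5 m³
Sy = ΔV / (A × Δh) = 9.4 × 10^5 m³ / (3.574 × 10^5 m² × 13.1 m) = 0.2008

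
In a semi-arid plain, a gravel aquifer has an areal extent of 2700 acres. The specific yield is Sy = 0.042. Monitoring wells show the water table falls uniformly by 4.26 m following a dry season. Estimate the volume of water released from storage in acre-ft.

ΔV ≈ 1580 acre-ft

A = 2700 acres = 1.093 × 10^7 m²
ΔV = Sy × A × Δh = 0.042 × 1.093 × 10^7 m² × 4.26 m = 1.955 × 10^6 m³
ΔV = 1.955 × 10^6 m³ = 1585 acre-ft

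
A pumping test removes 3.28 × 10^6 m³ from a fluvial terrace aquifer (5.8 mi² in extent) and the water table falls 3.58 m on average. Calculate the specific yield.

A = 5.8 mi² = 1.502 × 10^7 m²
Sy = ΔV / (A × Δh) = 3.28 × 10^6 m³ / (1.502 × 10^7 m² × 3.58 m) = 0.06099

Sy ≈ 0.061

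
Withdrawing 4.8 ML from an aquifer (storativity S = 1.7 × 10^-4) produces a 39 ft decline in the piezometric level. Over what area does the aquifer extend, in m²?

Δh = 39 ft = 11.89 m
ΔV = 4.8 ML = 4800 m³
A = ΔV / (S × Δh) = 4800 / (1.7 × 10^-4 × 11.89) = 2.375 × 10^6 m²

A ≈ 2.38 × 10^6 m²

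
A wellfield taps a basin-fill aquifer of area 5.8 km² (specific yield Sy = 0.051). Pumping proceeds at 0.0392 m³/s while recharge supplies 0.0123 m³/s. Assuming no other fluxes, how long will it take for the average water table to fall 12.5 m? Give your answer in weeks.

A = 5.8 km² = 5.8 × 10^6 m²
ΔV = Sy × A × Δh = 0.051 × 5.8 × 10^6 × 12.5 = 3.697 × 10^6 m³
Net withdrawal = 0.0392 − 0.0123 = 0.0269 m³/s = 2324 m³/d
t = ΔV / Q = 3.697 × 10^6 m³ / 2324 m³/d = 1591 d
t = 1591 d ≈ 227.3 weeks

t ≈ 227 weeks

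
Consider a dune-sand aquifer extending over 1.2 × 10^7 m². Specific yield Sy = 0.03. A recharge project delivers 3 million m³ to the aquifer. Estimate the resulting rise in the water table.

ΔV = 3 million m³ = 3 × 10^6 m³
Δh = ΔV / (Sy × A) = 3 × 10^6 m³ / (0.03 × 1.2 × 10^7 m²) = 8.333 m

Δh ≈ 8.33 m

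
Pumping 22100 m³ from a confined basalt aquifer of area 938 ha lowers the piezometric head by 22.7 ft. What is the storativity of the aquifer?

S ≈ 3.4 × 10^-4

A = 938 ha = 9.38 × 10^6 m²
Δh = 22.7 ft = 6.919 m
S = ΔV / (A × Δh) = 22100 m³ / (9.38 × 10^6 m² × 6.919 m) = 3.405 × 10^-4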